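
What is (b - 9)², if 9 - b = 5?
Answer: 25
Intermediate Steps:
b = 4 (b = 9 - 1*5 = 9 - 5 = 4)
(b - 9)² = (4 - 9)² = (-5)² = 25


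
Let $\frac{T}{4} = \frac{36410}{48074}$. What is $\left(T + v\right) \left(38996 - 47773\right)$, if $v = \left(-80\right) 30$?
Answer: $\frac{505695456460}{24037} \approx 2.1038 \cdot 10^{7}$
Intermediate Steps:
$T = \frac{72820}{24037}$ ($T = 4 \cdot \frac{36410}{48074} = 4 \cdot 36410 \cdot \frac{1}{48074} = 4 \cdot \frac{18205}{24037} = \frac{72820}{24037} \approx 3.0295$)
$v = -2400$
$\left(T + v\right) \left(38996 - 47773\right) = \left(\frac{72820}{24037} - 2400\right) \left(38996 - 47773\right) = - \frac{57615980 \left(38996 - 47773\right)}{24037} = \left(- \frac{57615980}{24037}\right) \left(-8777\right) = \frac{505695456460}{24037}$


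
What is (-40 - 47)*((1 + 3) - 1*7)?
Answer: 261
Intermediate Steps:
(-40 - 47)*((1 + 3) - 1*7) = -87*(4 - 7) = -87*(-3) = 261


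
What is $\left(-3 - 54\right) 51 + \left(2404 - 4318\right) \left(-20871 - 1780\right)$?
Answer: $43351107$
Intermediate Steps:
$\left(-3 - 54\right) 51 + \left(2404 - 4318\right) \left(-20871 - 1780\right) = \left(-57\right) 51 - -43354014 = -2907 + 43354014 = 43351107$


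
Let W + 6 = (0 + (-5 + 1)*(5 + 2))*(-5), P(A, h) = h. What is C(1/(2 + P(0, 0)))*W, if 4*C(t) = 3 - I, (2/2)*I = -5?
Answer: 268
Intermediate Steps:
I = -5
C(t) = 2 (C(t) = (3 - 1*(-5))/4 = (3 + 5)/4 = (1/4)*8 = 2)
W = 134 (W = -6 + (0 + (-5 + 1)*(5 + 2))*(-5) = -6 + (0 - 4*7)*(-5) = -6 + (0 - 28)*(-5) = -6 - 28*(-5) = -6 + 140 = 134)
C(1/(2 + P(0, 0)))*W = 2*134 = 268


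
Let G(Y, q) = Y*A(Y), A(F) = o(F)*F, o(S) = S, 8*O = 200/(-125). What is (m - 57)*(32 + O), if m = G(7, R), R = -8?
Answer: 45474/5 ≈ 9094.8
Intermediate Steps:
O = -⅕ (O = (200/(-125))/8 = (200*(-1/125))/8 = (⅛)*(-8/5) = -⅕ ≈ -0.20000)
A(F) = F² (A(F) = F*F = F²)
G(Y, q) = Y³ (G(Y, q) = Y*Y² = Y³)
m = 343 (m = 7³ = 343)
(m - 57)*(32 + O) = (343 - 57)*(32 - ⅕) = 286*(159/5) = 45474/5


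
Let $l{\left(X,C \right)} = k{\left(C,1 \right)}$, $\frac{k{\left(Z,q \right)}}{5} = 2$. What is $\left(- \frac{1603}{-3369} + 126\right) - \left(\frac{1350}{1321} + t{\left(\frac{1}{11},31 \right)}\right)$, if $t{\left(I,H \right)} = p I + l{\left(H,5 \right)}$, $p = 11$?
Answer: $\frac{509371048}{4450449} \approx 114.45$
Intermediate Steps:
$k{\left(Z,q \right)} = 10$ ($k{\left(Z,q \right)} = 5 \cdot 2 = 10$)
$l{\left(X,C \right)} = 10$
$t{\left(I,H \right)} = 10 + 11 I$ ($t{\left(I,H \right)} = 11 I + 10 = 10 + 11 I$)
$\left(- \frac{1603}{-3369} + 126\right) - \left(\frac{1350}{1321} + t{\left(\frac{1}{11},31 \right)}\right) = \left(- \frac{1603}{-3369} + 126\right) - \left(10 + 1 + \frac{1350}{1321}\right) = \left(\left(-1603\right) \left(- \frac{1}{3369}\right) + 126\right) - \left(\frac{14560}{1321} + 1\right) = \left(\frac{1603}{3369} + 126\right) - \frac{15881}{1321} = \frac{426097}{3369} - \frac{15881}{1321} = \frac{509371048}{4450449}$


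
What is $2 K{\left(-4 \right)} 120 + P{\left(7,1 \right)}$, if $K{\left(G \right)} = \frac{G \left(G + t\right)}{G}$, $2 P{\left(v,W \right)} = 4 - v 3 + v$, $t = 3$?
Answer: $- \frac{557}{2} \approx -278.5$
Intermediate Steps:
$P{\left(v,W \right)} = - \frac{11 v}{2}$ ($P{\left(v,W \right)} = \frac{4 - v 3 + v}{2} = \frac{4 \left(- 3 v\right) + v}{2} = \frac{- 12 v + v}{2} = \frac{\left(-11\right) v}{2} = - \frac{11 v}{2}$)
$K{\left(G \right)} = 3 + G$ ($K{\left(G \right)} = \frac{G \left(G + 3\right)}{G} = \frac{G \left(3 + G\right)}{G} = 3 + G$)
$2 K{\left(-4 \right)} 120 + P{\left(7,1 \right)} = 2 \left(3 - 4\right) 120 - \frac{77}{2} = 2 \left(-1\right) 120 - \frac{77}{2} = \left(-2\right) 120 - \frac{77}{2} = -240 - \frac{77}{2} = - \frac{557}{2}$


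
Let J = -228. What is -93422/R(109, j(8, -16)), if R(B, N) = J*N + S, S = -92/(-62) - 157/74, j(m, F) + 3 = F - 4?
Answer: -214310068/12028273 ≈ -17.817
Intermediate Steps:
j(m, F) = -7 + F (j(m, F) = -3 + (F - 4) = -3 + (-4 + F) = -7 + F)
S = -1463/2294 (S = -92*(-1/62) - 157*1/74 = 46/31 - 157/74 = -1463/2294 ≈ -0.63775)
R(B, N) = -1463/2294 - 228*N (R(B, N) = -228*N - 1463/2294 = -1463/2294 - 228*N)
-93422/R(109, j(8, -16)) = -93422/(-1463/2294 - 228*(-7 - 16)) = -93422/(-1463/2294 - 228*(-23)) = -93422/(-1463/2294 + 5244) = -93422/12028273/2294 = -93422*2294/12028273 = -214310068/12028273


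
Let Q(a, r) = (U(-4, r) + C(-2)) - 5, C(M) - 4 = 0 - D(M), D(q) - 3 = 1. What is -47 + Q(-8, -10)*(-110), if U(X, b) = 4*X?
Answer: 2263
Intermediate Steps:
D(q) = 4 (D(q) = 3 + 1 = 4)
C(M) = 0 (C(M) = 4 + (0 - 1*4) = 4 + (0 - 4) = 4 - 4 = 0)
Q(a, r) = -21 (Q(a, r) = (4*(-4) + 0) - 5 = (-16 + 0) - 5 = -16 - 5 = -21)
-47 + Q(-8, -10)*(-110) = -47 - 21*(-110) = -47 + 2310 = 2263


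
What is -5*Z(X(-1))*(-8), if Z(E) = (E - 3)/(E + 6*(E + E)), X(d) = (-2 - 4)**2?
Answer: 110/39 ≈ 2.8205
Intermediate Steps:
X(d) = 36 (X(d) = (-6)**2 = 36)
Z(E) = (-3 + E)/(13*E) (Z(E) = (-3 + E)/(E + 6*(2*E)) = (-3 + E)/(E + 12*E) = (-3 + E)/((13*E)) = (-3 + E)*(1/(13*E)) = (-3 + E)/(13*E))
-5*Z(X(-1))*(-8) = -5*(-3 + 36)/(13*36)*(-8) = -5*33/(13*36)*(-8) = -5*11/156*(-8) = -55/156*(-8) = 110/39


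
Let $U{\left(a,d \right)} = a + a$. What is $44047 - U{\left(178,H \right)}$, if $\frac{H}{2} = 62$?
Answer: $43691$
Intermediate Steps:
$H = 124$ ($H = 2 \cdot 62 = 124$)
$U{\left(a,d \right)} = 2 a$
$44047 - U{\left(178,H \right)} = 44047 - 2 \cdot 178 = 44047 - 356 = 43691$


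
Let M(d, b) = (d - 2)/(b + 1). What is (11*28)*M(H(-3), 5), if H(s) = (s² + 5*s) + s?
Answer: -1694/3 ≈ -564.67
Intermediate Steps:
H(s) = s² + 6*s
M(d, b) = (-2 + d)/(1 + b)
(11*28)*M(H(-3), 5) = (11*28)*((-2 - 3*(6 - 3))/(1 + 5)) = 308*((-2 - 3*3)/6) = 308*((-2 - 9)/6) = 308*((⅙)*(-11)) = 308*(-11/6) = -1694/3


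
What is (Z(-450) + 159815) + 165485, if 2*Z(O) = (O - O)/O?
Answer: 325300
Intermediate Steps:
Z(O) = 0 (Z(O) = ((O - O)/O)/2 = (0/O)/2 = (½)*0 = 0)
(Z(-450) + 159815) + 165485 = (0 + 159815) + 165485 = 159815 + 165485 = 325300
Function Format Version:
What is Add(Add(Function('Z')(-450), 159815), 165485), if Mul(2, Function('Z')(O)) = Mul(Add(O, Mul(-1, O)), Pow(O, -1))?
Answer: 325300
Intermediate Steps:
Function('Z')(O) = 0 (Function('Z')(O) = Mul(Rational(1, 2), Mul(Add(O, Mul(-1, O)), Pow(O, -1))) = Mul(Rational(1, 2), Mul(0, Pow(O, -1))) = Mul(Rational(1, 2), 0) = 0)
Add(Add(Function('Z')(-450), 159815), 165485) = Add(Add(0, 159815), 165485) = Add(159815, 165485) = 325300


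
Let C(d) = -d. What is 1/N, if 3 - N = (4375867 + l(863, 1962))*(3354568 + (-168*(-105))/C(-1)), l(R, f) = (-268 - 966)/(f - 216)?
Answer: -873/12882277243230373 ≈ -6.7768e-14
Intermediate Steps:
l(R, f) = -1234/(-216 + f)
N = -12882277243230373/873 (N = 3 - (4375867 - 1234/(-216 + 1962))*(3354568 + (-168*(-105))/((-1*(-1)))) = 3 - (4375867 - 1234/1746)*(3354568 + 17640/1) = 3 - (4375867 - 1234*1/1746)*(3354568 + 17640*1) = 3 - (4375867 - 617/873)*(3354568 + 17640) = 3 - 3820131274*3372208/873 = 3 - 1*12882277243232992/873 = 3 - 12882277243232992/873 = -12882277243230373/873 ≈ -1.4756e+13)
1/N = 1/(-12882277243230373/873) = -873/12882277243230373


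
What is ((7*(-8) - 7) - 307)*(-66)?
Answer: 24420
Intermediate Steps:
((7*(-8) - 7) - 307)*(-66) = ((-56 - 7) - 307)*(-66) = (-63 - 307)*(-66) = -370*(-66) = 24420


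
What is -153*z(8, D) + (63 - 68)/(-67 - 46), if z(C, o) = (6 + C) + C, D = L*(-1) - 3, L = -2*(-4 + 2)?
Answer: -380353/113 ≈ -3366.0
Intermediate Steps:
L = 4 (L = -2*(-2) = 4)
D = -7 (D = 4*(-1) - 3 = -4 - 3 = -7)
z(C, o) = 6 + 2*C
-153*z(8, D) + (63 - 68)/(-67 - 46) = -153*(6 + 2*8) + (63 - 68)/(-67 - 46) = -153*(6 + 16) - 5/(-113) = -153*22 - 5*(-1/113) = -3366 + 5/113 = -380353/113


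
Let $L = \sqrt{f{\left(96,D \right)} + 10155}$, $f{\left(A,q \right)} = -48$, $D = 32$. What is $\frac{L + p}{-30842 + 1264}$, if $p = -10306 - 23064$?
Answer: $\frac{16685}{14789} - \frac{3 \sqrt{1123}}{29578} \approx 1.1248$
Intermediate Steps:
$L = 3 \sqrt{1123}$ ($L = \sqrt{-48 + 10155} = \sqrt{10107} = 3 \sqrt{1123} \approx 100.53$)
$p = -33370$
$\frac{L + p}{-30842 + 1264} = \frac{3 \sqrt{1123} - 33370}{-30842 + 1264} = \frac{-33370 + 3 \sqrt{1123}}{-29578} = \left(-33370 + 3 \sqrt{1123}\right) \left(- \frac{1}{29578}\right) = \frac{16685}{14789} - \frac{3 \sqrt{1123}}{29578}$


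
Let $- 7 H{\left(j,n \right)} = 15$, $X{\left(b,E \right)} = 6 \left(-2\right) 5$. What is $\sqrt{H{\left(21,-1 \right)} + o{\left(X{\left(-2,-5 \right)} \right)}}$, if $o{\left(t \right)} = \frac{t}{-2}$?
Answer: $\frac{\sqrt{1365}}{7} \approx 5.278$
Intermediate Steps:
$X{\left(b,E \right)} = -60$ ($X{\left(b,E \right)} = \left(-12\right) 5 = -60$)
$H{\left(j,n \right)} = - \frac{15}{7}$ ($H{\left(j,n \right)} = \left(- \frac{1}{7}\right) 15 = - \frac{15}{7}$)
$o{\left(t \right)} = - \frac{t}{2}$ ($o{\left(t \right)} = t \left(- \frac{1}{2}\right) = - \frac{t}{2}$)
$\sqrt{H{\left(21,-1 \right)} + o{\left(X{\left(-2,-5 \right)} \right)}} = \sqrt{- \frac{15}{7} - -30} = \sqrt{- \frac{15}{7} + 30} = \sqrt{\frac{195}{7}} = \frac{\sqrt{1365}}{7}$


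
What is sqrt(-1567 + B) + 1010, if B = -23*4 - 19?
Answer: 1010 + I*sqrt(1678) ≈ 1010.0 + 40.963*I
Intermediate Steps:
B = -111 (B = -92 - 19 = -111)
sqrt(-1567 + B) + 1010 = sqrt(-1567 - 111) + 1010 = sqrt(-1678) + 1010 = I*sqrt(1678) + 1010 = 1010 + I*sqrt(1678)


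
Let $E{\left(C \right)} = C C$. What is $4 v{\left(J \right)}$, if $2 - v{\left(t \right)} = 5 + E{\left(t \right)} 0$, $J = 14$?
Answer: $-12$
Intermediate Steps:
$E{\left(C \right)} = C^{2}$
$v{\left(t \right)} = -3$ ($v{\left(t \right)} = 2 - \left(5 + t^{2} \cdot 0\right) = 2 - \left(5 + 0\right) = 2 - 5 = -3$)
$4 v{\left(J \right)} = 4 \left(-3\right) = -12$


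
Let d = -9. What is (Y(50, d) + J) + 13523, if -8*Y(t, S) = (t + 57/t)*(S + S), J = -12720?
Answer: 183613/200 ≈ 918.06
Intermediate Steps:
Y(t, S) = -S*(t + 57/t)/4 (Y(t, S) = -(t + 57/t)*(S + S)/8 = -(t + 57/t)*2*S/8 = -S*(t + 57/t)/4)
(Y(50, d) + J) + 13523 = (-¼*(-9)*(57 + 50²)/50 - 12720) + 13523 = (-¼*(-9)*1/50*(57 + 2500) - 12720) + 13523 = (-¼*(-9)*1/50*2557 - 12720) + 13523 = (23013/200 - 12720) + 13523 = -2520987/200 + 13523 = 183613/200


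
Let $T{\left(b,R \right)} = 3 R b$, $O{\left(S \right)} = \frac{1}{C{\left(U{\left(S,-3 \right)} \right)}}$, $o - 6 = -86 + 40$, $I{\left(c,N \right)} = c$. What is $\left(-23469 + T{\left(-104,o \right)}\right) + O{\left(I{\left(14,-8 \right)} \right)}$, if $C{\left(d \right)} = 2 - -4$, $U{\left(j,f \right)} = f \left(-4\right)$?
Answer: $- \frac{65933}{6} \approx -10989.0$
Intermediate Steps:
$U{\left(j,f \right)} = - 4 f$
$o = -40$ ($o = 6 + \left(-86 + 40\right) = 6 - 46 = -40$)
$C{\left(d \right)} = 6$ ($C{\left(d \right)} = 2 + 4 = 6$)
$O{\left(S \right)} = \frac{1}{6}$
$T{\left(b,R \right)} = 3 R b$
$\left(-23469 + T{\left(-104,o \right)}\right) + O{\left(I{\left(14,-8 \right)} \right)} = \left(-23469 + 3 \left(-40\right) \left(-104\right)\right) + \frac{1}{6} = \left(-23469 + 12480\right) + \frac{1}{6} = -10989 + \frac{1}{6} = - \frac{65933}{6}$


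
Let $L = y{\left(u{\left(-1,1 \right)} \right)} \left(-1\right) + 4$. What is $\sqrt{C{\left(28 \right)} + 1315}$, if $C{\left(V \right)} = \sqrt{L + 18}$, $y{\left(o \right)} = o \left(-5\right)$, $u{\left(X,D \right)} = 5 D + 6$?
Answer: $\sqrt{1315 + \sqrt{77}} \approx 36.384$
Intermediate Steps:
$u{\left(X,D \right)} = 6 + 5 D$
$y{\left(o \right)} = - 5 o$
$L = 59$ ($L = - 5 \left(6 + 5 \cdot 1\right) \left(-1\right) + 4 = - 5 \left(6 + 5\right) \left(-1\right) + 4 = \left(-5\right) 11 \left(-1\right) + 4 = \left(-55\right) \left(-1\right) + 4 = 55 + 4 = 59$)
$C{\left(V \right)} = \sqrt{77}$ ($C{\left(V \right)} = \sqrt{59 + 18} = \sqrt{77}$)
$\sqrt{C{\left(28 \right)} + 1315} = \sqrt{\sqrt{77} + 1315} = \sqrt{1315 + \sqrt{77}}$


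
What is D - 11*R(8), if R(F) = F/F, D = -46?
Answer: -57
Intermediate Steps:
R(F) = 1
D - 11*R(8) = -46 - 11*1 = -46 - 11 = -57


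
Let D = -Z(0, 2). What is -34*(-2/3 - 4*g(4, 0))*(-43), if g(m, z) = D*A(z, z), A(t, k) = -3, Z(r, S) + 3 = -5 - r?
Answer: 418132/3 ≈ 1.3938e+5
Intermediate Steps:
Z(r, S) = -8 - r (Z(r, S) = -3 + (-5 - r) = -8 - r)
D = 8 (D = -(-8 - 1*0) = -(-8 + 0) = -1*(-8) = 8)
g(m, z) = -24 (g(m, z) = 8*(-3) = -24)
-34*(-2/3 - 4*g(4, 0))*(-43) = -34*(-2/3 - 4*(-24))*(-43) = -34*(-2*⅓ + 96)*(-43) = -34*(-⅔ + 96)*(-43) = -34*286/3*(-43) = -9724/3*(-43) = 418132/3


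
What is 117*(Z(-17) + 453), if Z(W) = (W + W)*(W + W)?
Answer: 188253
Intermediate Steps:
Z(W) = 4*W² (Z(W) = (2*W)*(2*W) = 4*W²)
117*(Z(-17) + 453) = 117*(4*(-17)² + 453) = 117*(4*289 + 453) = 117*(1156 + 453) = 117*1609 = 188253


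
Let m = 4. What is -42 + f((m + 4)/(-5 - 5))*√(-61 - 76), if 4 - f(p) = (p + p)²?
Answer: -42 + 36*I*√137/25 ≈ -42.0 + 16.855*I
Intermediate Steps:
f(p) = 4 - 4*p² (f(p) = 4 - (p + p)² = 4 - (2*p)² = 4 - 4*p²)
-42 + f((m + 4)/(-5 - 5))*√(-61 - 76) = -42 + (4 - 4*(4 + 4)²/(-5 - 5)²)*√(-61 - 76) = -42 + (4 - 4*(8/(-10))²)*√(-137) = -42 + (4 - 4*(8*(-⅒))²)*(I*√137) = -42 + (4 - 4*(-⅘)²)*(I*√137) = -42 + (4 - 4*16/25)*(I*√137) = -42 + (4 - 64/25)*(I*√137) = -42 + 36*(I*√137)/25 = -42 + 36*I*√137/25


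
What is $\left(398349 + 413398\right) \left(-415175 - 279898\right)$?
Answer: $-564223422531$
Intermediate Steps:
$\left(398349 + 413398\right) \left(-415175 - 279898\right) = 811747 \left(-695073\right) = -564223422531$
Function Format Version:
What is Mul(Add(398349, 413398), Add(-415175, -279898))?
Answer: -564223422531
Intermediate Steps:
Mul(Add(398349, 413398), Add(-415175, -279898)) = Mul(811747, -695073) = -564223422531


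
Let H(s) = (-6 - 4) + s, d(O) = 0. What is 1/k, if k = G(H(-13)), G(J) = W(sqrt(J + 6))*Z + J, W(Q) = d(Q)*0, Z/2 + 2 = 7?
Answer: -1/23 ≈ -0.043478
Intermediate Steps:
Z = 10 (Z = -4 + 2*7 = -4 + 14 = 10)
W(Q) = 0 (W(Q) = 0*0 = 0)
H(s) = -10 + s
G(J) = J (G(J) = 0*10 + J = 0 + J = J)
k = -23 (k = -10 - 13 = -23)
1/k = 1/(-23) = -1/23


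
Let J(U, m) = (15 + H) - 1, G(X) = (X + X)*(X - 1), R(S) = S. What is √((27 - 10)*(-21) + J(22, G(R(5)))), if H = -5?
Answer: 2*I*√87 ≈ 18.655*I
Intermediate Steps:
G(X) = 2*X*(-1 + X) (G(X) = (2*X)*(-1 + X) = 2*X*(-1 + X))
J(U, m) = 9 (J(U, m) = (15 - 5) - 1 = 10 - 1 = 9)
√((27 - 10)*(-21) + J(22, G(R(5)))) = √((27 - 10)*(-21) + 9) = √(17*(-21) + 9) = √(-357 + 9) = √(-348) = 2*I*√87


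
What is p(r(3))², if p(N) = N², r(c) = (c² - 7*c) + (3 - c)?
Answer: 20736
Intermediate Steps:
r(c) = 3 + c² - 8*c
p(r(3))² = ((3 + 3² - 8*3)²)² = ((3 + 9 - 24)²)² = ((-12)²)² = 144² = 20736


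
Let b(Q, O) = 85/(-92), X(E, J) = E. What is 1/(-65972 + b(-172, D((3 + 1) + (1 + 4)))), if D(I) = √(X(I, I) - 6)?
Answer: -92/6069509 ≈ -1.5158e-5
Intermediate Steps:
D(I) = √(-6 + I) (D(I) = √(I - 6) = √(-6 + I))
b(Q, O) = -85/92 (b(Q, O) = 85*(-1/92) = -85/92)
1/(-65972 + b(-172, D((3 + 1) + (1 + 4)))) = 1/(-65972 - 85/92) = 1/(-6069509/92) = -92/6069509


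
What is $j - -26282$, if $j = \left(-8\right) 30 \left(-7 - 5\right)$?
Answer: $29162$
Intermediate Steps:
$j = 2880$ ($j = - 240 \left(-7 - 5\right) = \left(-240\right) \left(-12\right) = 2880$)
$j - -26282 = 2880 - -26282 = 2880 + 26282 = 29162$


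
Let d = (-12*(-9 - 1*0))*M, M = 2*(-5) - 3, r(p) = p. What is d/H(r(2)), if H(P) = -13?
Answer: 108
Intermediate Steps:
M = -13 (M = -10 - 3 = -13)
d = -1404 (d = -12*(-9 - 1*0)*(-13) = -12*(-9 + 0)*(-13) = -12*(-9)*(-13) = 108*(-13) = -1404)
d/H(r(2)) = -1404/(-13) = -1404*(-1/13) = 108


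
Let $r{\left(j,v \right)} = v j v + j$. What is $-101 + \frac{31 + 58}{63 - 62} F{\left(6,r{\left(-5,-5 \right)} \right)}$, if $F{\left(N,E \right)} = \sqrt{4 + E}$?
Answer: $-101 + 267 i \sqrt{14} \approx -101.0 + 999.02 i$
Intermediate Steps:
$r{\left(j,v \right)} = j + j v^{2}$ ($r{\left(j,v \right)} = j v v + j = j v^{2} + j = j + j v^{2}$)
$-101 + \frac{31 + 58}{63 - 62} F{\left(6,r{\left(-5,-5 \right)} \right)} = -101 + \frac{31 + 58}{63 - 62} \sqrt{4 - 5 \left(1 + \left(-5\right)^{2}\right)} = -101 + \frac{89}{1} \sqrt{4 - 5 \left(1 + 25\right)} = -101 + 89 \cdot 1 \sqrt{4 - 130} = -101 + 89 \sqrt{4 - 130} = -101 + 89 \sqrt{-126} = -101 + 89 \cdot 3 i \sqrt{14} = -101 + 267 i \sqrt{14}$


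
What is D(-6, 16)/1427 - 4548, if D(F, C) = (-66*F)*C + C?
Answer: -6483644/1427 ≈ -4543.5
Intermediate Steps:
D(F, C) = C - 66*C*F (D(F, C) = -66*C*F + C = C - 66*C*F)
D(-6, 16)/1427 - 4548 = (16*(1 - 66*(-6)))/1427 - 4548 = (16*(1 + 396))*(1/1427) - 4548 = (16*397)*(1/1427) - 4548 = 6352*(1/1427) - 4548 = 6352/1427 - 4548 = -6483644/1427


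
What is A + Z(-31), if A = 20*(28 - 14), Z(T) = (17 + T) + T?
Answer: 235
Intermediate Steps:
Z(T) = 17 + 2*T
A = 280 (A = 20*14 = 280)
A + Z(-31) = 280 + (17 + 2*(-31)) = 280 + (17 - 62) = 280 - 45 = 235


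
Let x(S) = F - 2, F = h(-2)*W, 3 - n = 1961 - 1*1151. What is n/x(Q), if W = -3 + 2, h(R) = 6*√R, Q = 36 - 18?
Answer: 807/38 - 2421*I*√2/38 ≈ 21.237 - 90.1*I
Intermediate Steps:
Q = 18
W = -1
n = -807 (n = 3 - (1961 - 1*1151) = 3 - (1961 - 1151) = 3 - 1*810 = 3 - 810 = -807)
F = -6*I*√2 (F = (6*√(-2))*(-1) = (6*(I*√2))*(-1) = (6*I*√2)*(-1) = -6*I*√2 ≈ -8.4853*I)
x(S) = -2 - 6*I*√2 (x(S) = -6*I*√2 - 2 = -2 - 6*I*√2)
n/x(Q) = -807/(-2 - 6*I*√2)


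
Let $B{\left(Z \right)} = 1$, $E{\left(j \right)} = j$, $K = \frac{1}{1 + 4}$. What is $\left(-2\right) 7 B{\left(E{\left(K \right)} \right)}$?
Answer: $-14$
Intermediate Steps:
$K = \frac{1}{5} \approx 0.2$
$\left(-2\right) 7 B{\left(E{\left(K \right)} \right)} = \left(-2\right) 7 \cdot 1 = \left(-14\right) 1 = -14$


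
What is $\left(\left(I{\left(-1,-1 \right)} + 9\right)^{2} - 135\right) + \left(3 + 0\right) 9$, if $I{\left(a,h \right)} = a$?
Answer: $-44$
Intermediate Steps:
$\left(\left(I{\left(-1,-1 \right)} + 9\right)^{2} - 135\right) + \left(3 + 0\right) 9 = \left(\left(-1 + 9\right)^{2} - 135\right) + \left(3 + 0\right) 9 = \left(8^{2} - 135\right) + 3 \cdot 9 = \left(64 - 135\right) + 27 = -71 + 27 = -44$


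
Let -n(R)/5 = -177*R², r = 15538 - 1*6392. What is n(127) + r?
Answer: 14283311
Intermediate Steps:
r = 9146 (r = 15538 - 6392 = 9146)
n(R) = 885*R² (n(R) = -(-885)*R² = 885*R²)
n(127) + r = 885*127² + 9146 = 885*16129 + 9146 = 14274165 + 9146 = 14283311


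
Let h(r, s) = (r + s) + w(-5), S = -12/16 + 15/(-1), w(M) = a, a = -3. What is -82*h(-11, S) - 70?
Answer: 4739/2 ≈ 2369.5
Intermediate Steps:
w(M) = -3
S = -63/4 (S = -12*1/16 + 15*(-1) = -¾ - 15 = -63/4 ≈ -15.750)
h(r, s) = -3 + r + s (h(r, s) = (r + s) - 3 = -3 + r + s)
-82*h(-11, S) - 70 = -82*(-3 - 11 - 63/4) - 70 = -82*(-119/4) - 70 = 4879/2 - 70 = 4739/2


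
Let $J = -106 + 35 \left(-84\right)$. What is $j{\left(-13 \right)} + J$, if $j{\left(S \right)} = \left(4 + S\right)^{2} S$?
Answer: $-4099$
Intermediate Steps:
$J = -3046$ ($J = -106 - 2940 = -3046$)
$j{\left(S \right)} = S \left(4 + S\right)^{2}$
$j{\left(-13 \right)} + J = - 13 \left(4 - 13\right)^{2} - 3046 = - 13 \left(-9\right)^{2} - 3046 = \left(-13\right) 81 - 3046 = -1053 - 3046 = -4099$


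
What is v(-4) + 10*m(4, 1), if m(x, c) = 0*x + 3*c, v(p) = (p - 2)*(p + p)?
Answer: 78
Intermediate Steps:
v(p) = 2*p*(-2 + p) (v(p) = (-2 + p)*(2*p) = 2*p*(-2 + p))
m(x, c) = 3*c (m(x, c) = 0 + 3*c = 3*c)
v(-4) + 10*m(4, 1) = 2*(-4)*(-2 - 4) + 10*(3*1) = 2*(-4)*(-6) + 10*3 = 48 + 30 = 78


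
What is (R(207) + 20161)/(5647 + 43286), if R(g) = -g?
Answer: 19954/48933 ≈ 0.40778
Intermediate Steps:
(R(207) + 20161)/(5647 + 43286) = (-1*207 + 20161)/(5647 + 43286) = (-207 + 20161)/48933 = 19954*(1/48933) = 19954/48933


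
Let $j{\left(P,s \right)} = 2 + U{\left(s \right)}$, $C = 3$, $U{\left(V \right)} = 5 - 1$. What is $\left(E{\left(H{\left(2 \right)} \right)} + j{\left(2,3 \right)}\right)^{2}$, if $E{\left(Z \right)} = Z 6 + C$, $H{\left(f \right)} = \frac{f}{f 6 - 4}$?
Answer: $\frac{441}{4} \approx 110.25$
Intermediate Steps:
$U{\left(V \right)} = 4$ ($U{\left(V \right)} = 5 - 1 = 4$)
$H{\left(f \right)} = \frac{f}{-4 + 6 f}$ ($H{\left(f \right)} = \frac{f}{6 f - 4} = \frac{f}{-4 + 6 f}$)
$j{\left(P,s \right)} = 6$ ($j{\left(P,s \right)} = 2 + 4 = 6$)
$E{\left(Z \right)} = 3 + 6 Z$ ($E{\left(Z \right)} = Z 6 + 3 = 6 Z + 3 = 3 + 6 Z$)
$\left(E{\left(H{\left(2 \right)} \right)} + j{\left(2,3 \right)}\right)^{2} = \left(\left(3 + 6 \cdot \frac{1}{2} \cdot 2 \frac{1}{-2 + 3 \cdot 2}\right) + 6\right)^{2} = \left(\left(3 + 6 \cdot \frac{1}{2} \cdot 2 \frac{1}{-2 + 6}\right) + 6\right)^{2} = \left(\left(3 + 6 \cdot \frac{1}{2} \cdot 2 \cdot \frac{1}{4}\right) + 6\right)^{2} = \left(\left(3 + 6 \cdot \frac{1}{4}\right) + 6\right)^{2} = \left(\left(3 + \frac{3}{2}\right) + 6\right)^{2} = \left(\frac{9}{2} + 6\right)^{2} = \left(\frac{21}{2}\right)^{2} = \frac{441}{4}$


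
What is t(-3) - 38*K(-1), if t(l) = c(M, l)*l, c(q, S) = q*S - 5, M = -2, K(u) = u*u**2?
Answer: 35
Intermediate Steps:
K(u) = u**3
c(q, S) = -5 + S*q (c(q, S) = S*q - 5 = -5 + S*q)
t(l) = l*(-5 - 2*l) (t(l) = (-5 + l*(-2))*l = (-5 - 2*l)*l = l*(-5 - 2*l))
t(-3) - 38*K(-1) = -3*(-5 - 2*(-3)) - 38*(-1)**3 = -3*(-5 + 6) - 38*(-1) = -3*1 + 38 = -3 + 38 = 35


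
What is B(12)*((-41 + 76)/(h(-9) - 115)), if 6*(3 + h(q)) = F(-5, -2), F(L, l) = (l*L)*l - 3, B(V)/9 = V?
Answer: -22680/731 ≈ -31.026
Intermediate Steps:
B(V) = 9*V
F(L, l) = -3 + L*l**2 (F(L, l) = (L*l)*l - 3 = L*l**2 - 3 = -3 + L*l**2)
h(q) = -41/6 (h(q) = -3 + (-3 - 5*(-2)**2)/6 = -3 + (-3 - 5*4)/6 = -3 + (-3 - 20)/6 = -3 + (1/6)*(-23) = -3 - 23/6 = -41/6)
B(12)*((-41 + 76)/(h(-9) - 115)) = (9*12)*((-41 + 76)/(-41/6 - 115)) = 108*(35/(-731/6)) = 108*(35*(-6/731)) = 108*(-210/731) = -22680/731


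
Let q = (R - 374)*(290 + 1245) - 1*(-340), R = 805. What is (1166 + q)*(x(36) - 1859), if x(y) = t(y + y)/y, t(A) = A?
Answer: -1231359987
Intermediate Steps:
x(y) = 2 (x(y) = (y + y)/y = (2*y)/y = 2)
q = 661925 (q = (805 - 374)*(290 + 1245) - 1*(-340) = 431*1535 + 340 = 661585 + 340 = 661925)
(1166 + q)*(x(36) - 1859) = (1166 + 661925)*(2 - 1859) = 663091*(-1857) = -1231359987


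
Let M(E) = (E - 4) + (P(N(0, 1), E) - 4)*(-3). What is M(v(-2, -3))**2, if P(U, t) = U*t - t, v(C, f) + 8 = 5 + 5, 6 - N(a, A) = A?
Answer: 196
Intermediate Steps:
N(a, A) = 6 - A
v(C, f) = 2 (v(C, f) = -8 + (5 + 5) = -8 + 10 = 2)
P(U, t) = -t + U*t
M(E) = 8 - 11*E (M(E) = (E - 4) + (E*(-1 + (6 - 1*1)) - 4)*(-3) = (-4 + E) + (E*(-1 + (6 - 1)) - 4)*(-3) = (-4 + E) + (E*(-1 + 5) - 4)*(-3) = (-4 + E) + (E*4 - 4)*(-3) = (-4 + E) + (4*E - 4)*(-3) = (-4 + E) + (-4 + 4*E)*(-3) = (-4 + E) + (12 - 12*E) = 8 - 11*E)
M(v(-2, -3))**2 = (8 - 11*2)**2 = (8 - 22)**2 = (-14)**2 = 196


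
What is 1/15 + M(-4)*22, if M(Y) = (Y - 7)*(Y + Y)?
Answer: 29041/15 ≈ 1936.1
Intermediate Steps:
M(Y) = 2*Y*(-7 + Y) (M(Y) = (-7 + Y)*(2*Y) = 2*Y*(-7 + Y))
1/15 + M(-4)*22 = 1/15 + (2*(-4)*(-7 - 4))*22 = 1/15 + (2*(-4)*(-11))*22 = 1/15 + 88*22 = 1/15 + 1936 = 29041/15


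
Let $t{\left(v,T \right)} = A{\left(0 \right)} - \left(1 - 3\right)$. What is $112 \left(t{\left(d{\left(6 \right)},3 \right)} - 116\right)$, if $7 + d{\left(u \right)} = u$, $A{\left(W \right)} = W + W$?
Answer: $-12768$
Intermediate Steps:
$A{\left(W \right)} = 2 W$
$d{\left(u \right)} = -7 + u$
$t{\left(v,T \right)} = 2$ ($t{\left(v,T \right)} = 2 \cdot 0 - \left(1 - 3\right) = 0 - \left(1 - 3\right) = 0 - -2 = 0 + 2 = 2$)
$112 \left(t{\left(d{\left(6 \right)},3 \right)} - 116\right) = 112 \left(2 - 116\right) = 112 \left(-114\right) = -12768$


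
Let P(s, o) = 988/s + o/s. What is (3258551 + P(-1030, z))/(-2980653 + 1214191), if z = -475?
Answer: -3356307017/1819455860 ≈ -1.8447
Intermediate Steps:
(3258551 + P(-1030, z))/(-2980653 + 1214191) = (3258551 + (988 - 475)/(-1030))/(-2980653 + 1214191) = (3258551 - 1/1030*513)/(-1766462) = (3258551 - 513/1030)*(-1/1766462) = (3356307017/1030)*(-1/1766462) = -3356307017/1819455860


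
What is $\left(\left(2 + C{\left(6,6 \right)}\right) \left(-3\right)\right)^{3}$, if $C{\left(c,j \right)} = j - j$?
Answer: $-216$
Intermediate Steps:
$C{\left(c,j \right)} = 0$
$\left(\left(2 + C{\left(6,6 \right)}\right) \left(-3\right)\right)^{3} = \left(\left(2 + 0\right) \left(-3\right)\right)^{3} = \left(2 \left(-3\right)\right)^{3} = \left(-6\right)^{3} = -216$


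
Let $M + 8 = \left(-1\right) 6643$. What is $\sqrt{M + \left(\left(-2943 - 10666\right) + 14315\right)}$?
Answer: $i \sqrt{5945} \approx 77.104 i$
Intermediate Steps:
$M = -6651$ ($M = -8 - 6643 = -6651$)
$\sqrt{M + \left(\left(-2943 - 10666\right) + 14315\right)} = \sqrt{-6651 + \left(\left(-2943 - 10666\right) + 14315\right)} = \sqrt{-6651 + \left(-13609 + 14315\right)} = \sqrt{-6651 + 706} = \sqrt{-5945} = i \sqrt{5945}$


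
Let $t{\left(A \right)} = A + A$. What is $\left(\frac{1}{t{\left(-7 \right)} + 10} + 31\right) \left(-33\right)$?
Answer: $- \frac{4059}{4} \approx -1014.8$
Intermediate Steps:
$t{\left(A \right)} = 2 A$
$\left(\frac{1}{t{\left(-7 \right)} + 10} + 31\right) \left(-33\right) = \left(\frac{1}{2 \left(-7\right) + 10} + 31\right) \left(-33\right) = \left(\frac{1}{-14 + 10} + 31\right) \left(-33\right) = \left(\frac{1}{-4} + 31\right) \left(-33\right) = \left(- \frac{1}{4} + 31\right) \left(-33\right) = \frac{123}{4} \left(-33\right) = - \frac{4059}{4}$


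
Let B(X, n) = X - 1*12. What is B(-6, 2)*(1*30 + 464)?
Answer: -8892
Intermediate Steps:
B(X, n) = -12 + X (B(X, n) = X - 12 = -12 + X)
B(-6, 2)*(1*30 + 464) = (-12 - 6)*(1*30 + 464) = -18*(30 + 464) = -18*494 = -8892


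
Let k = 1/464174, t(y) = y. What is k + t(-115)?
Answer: -53380009/464174 ≈ -115.00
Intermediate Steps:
k = 1/464174 ≈ 2.1544e-6
k + t(-115) = 1/464174 - 115 = -53380009/464174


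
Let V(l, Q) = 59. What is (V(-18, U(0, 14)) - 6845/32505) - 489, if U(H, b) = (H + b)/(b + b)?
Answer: -2796799/6501 ≈ -430.21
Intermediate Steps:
U(H, b) = (H + b)/(2*b) (U(H, b) = (H + b)/((2*b)) = (H + b)*(1/(2*b)) = (H + b)/(2*b))
(V(-18, U(0, 14)) - 6845/32505) - 489 = (59 - 6845/32505) - 489 = (59 - 6845*1/32505) - 489 = (59 - 1369/6501) - 489 = 382190/6501 - 489 = -2796799/6501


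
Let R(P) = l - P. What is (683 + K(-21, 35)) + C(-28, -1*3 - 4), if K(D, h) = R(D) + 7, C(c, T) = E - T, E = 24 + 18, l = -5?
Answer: 755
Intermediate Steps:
E = 42
R(P) = -5 - P
C(c, T) = 42 - T
K(D, h) = 2 - D (K(D, h) = (-5 - D) + 7 = 2 - D)
(683 + K(-21, 35)) + C(-28, -1*3 - 4) = (683 + (2 - 1*(-21))) + (42 - (-1*3 - 4)) = (683 + (2 + 21)) + (42 - (-3 - 4)) = (683 + 23) + (42 - 1*(-7)) = 706 + (42 + 7) = 706 + 49 = 755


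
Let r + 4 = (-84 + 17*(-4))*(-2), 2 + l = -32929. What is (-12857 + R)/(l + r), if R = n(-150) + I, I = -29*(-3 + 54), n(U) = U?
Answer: 14486/32631 ≈ 0.44393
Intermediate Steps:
l = -32931 (l = -2 - 32929 = -32931)
I = -1479 (I = -29*51 = -1479)
r = 300 (r = -4 + (-84 + 17*(-4))*(-2) = -4 + (-84 - 68)*(-2) = -4 - 152*(-2) = -4 + 304 = 300)
R = -1629 (R = -150 - 1479 = -1629)
(-12857 + R)/(l + r) = (-12857 - 1629)/(-32931 + 300) = -14486/(-32631) = -14486*(-1/32631) = 14486/32631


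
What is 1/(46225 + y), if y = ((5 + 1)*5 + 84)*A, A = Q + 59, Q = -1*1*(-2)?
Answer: 1/53179 ≈ 1.8804e-5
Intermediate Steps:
Q = 2 (Q = -1*(-2) = 2)
A = 61 (A = 2 + 59 = 61)
y = 6954 (y = ((5 + 1)*5 + 84)*61 = (6*5 + 84)*61 = (30 + 84)*61 = 114*61 = 6954)
1/(46225 + y) = 1/(46225 + 6954) = 1/53179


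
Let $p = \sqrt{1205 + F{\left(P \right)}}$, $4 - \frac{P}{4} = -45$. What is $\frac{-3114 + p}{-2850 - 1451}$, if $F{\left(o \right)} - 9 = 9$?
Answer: $\frac{3114}{4301} - \frac{\sqrt{1223}}{4301} \approx 0.71589$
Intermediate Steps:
$P = 196$ ($P = 16 - -180 = 16 + 180 = 196$)
$F{\left(o \right)} = 18$ ($F{\left(o \right)} = 9 + 9 = 18$)
$p = \sqrt{1223}$ ($p = \sqrt{1205 + 18} = \sqrt{1223} \approx 34.971$)
$\frac{-3114 + p}{-2850 - 1451} = \frac{-3114 + \sqrt{1223}}{-2850 - 1451} = \frac{-3114 + \sqrt{1223}}{-4301} = \left(-3114 + \sqrt{1223}\right) \left(- \frac{1}{4301}\right) = \frac{3114}{4301} - \frac{\sqrt{1223}}{4301}$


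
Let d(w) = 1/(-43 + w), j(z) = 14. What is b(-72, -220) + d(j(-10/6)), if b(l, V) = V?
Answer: -6381/29 ≈ -220.03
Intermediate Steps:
b(-72, -220) + d(j(-10/6)) = -220 + 1/(-43 + 14) = -220 + 1/(-29) = -220 - 1/29 = -6381/29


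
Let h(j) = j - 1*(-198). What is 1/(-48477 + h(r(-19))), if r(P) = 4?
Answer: -1/48275 ≈ -2.0715e-5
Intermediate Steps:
h(j) = 198 + j (h(j) = j + 198 = 198 + j)
1/(-48477 + h(r(-19))) = 1/(-48477 + (198 + 4)) = 1/(-48477 + 202) = 1/(-48275) = -1/48275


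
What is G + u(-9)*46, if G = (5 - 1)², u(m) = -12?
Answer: -536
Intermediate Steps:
G = 16 (G = 4² = 16)
G + u(-9)*46 = 16 - 12*46 = 16 - 552 = -536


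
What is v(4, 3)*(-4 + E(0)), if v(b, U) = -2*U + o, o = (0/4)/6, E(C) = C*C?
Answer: 24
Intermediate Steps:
E(C) = C²
o = 0 (o = (0*(¼))*(⅙) = 0*(⅙) = 0)
v(b, U) = -2*U (v(b, U) = -2*U + 0 = -2*U)
v(4, 3)*(-4 + E(0)) = (-2*3)*(-4 + 0²) = -6*(-4 + 0) = -6*(-4) = 24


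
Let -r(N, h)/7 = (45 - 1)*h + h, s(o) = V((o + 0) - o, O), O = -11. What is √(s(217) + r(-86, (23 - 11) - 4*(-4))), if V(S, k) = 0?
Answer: 42*I*√5 ≈ 93.915*I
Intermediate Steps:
s(o) = 0
r(N, h) = -315*h (r(N, h) = -7*((45 - 1)*h + h) = -7*(44*h + h) = -315*h)
√(s(217) + r(-86, (23 - 11) - 4*(-4))) = √(0 - 315*((23 - 11) - 4*(-4))) = √(0 - 315*(12 + 16)) = √(0 - 315*28) = √(0 - 8820) = √(-8820) = 42*I*√5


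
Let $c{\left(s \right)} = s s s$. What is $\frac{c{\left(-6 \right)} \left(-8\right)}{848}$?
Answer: $\frac{108}{53} \approx 2.0377$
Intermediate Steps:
$c{\left(s \right)} = s^{3}$ ($c{\left(s \right)} = s^{2} s = s^{3}$)
$\frac{c{\left(-6 \right)} \left(-8\right)}{848} = \frac{\left(-6\right)^{3} \left(-8\right)}{848} = \left(-216\right) \left(-8\right) \frac{1}{848} = 1728 \cdot \frac{1}{848} = \frac{108}{53}$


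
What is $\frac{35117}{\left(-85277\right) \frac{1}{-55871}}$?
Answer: $\frac{1962021907}{85277} \approx 23008.0$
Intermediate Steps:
$\frac{35117}{\left(-85277\right) \frac{1}{-55871}} = \frac{35117}{\left(-85277\right) \left(- \frac{1}{55871}\right)} = \frac{35117}{\frac{85277}{55871}} = 35117 \cdot \frac{55871}{85277} = \frac{1962021907}{85277}$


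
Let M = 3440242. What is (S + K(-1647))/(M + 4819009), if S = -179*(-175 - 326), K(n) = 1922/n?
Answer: 21099913/1943283771 ≈ 0.010858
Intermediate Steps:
S = 89679 (S = -179*(-501) = 89679)
(S + K(-1647))/(M + 4819009) = (89679 + 1922/(-1647))/(3440242 + 4819009) = (89679 + 1922*(-1/1647))/8259251 = (89679 - 1922/1647)*(1/8259251) = (147699391/1647)*(1/8259251) = 21099913/1943283771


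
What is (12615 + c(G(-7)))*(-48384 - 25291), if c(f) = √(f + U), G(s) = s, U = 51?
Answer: -929410125 - 147350*√11 ≈ -9.2990e+8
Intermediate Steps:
c(f) = √(51 + f) (c(f) = √(f + 51) = √(51 + f))
(12615 + c(G(-7)))*(-48384 - 25291) = (12615 + √(51 - 7))*(-48384 - 25291) = (12615 + √44)*(-73675) = (12615 + 2*√11)*(-73675) = -929410125 - 147350*√11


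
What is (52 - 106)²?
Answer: 2916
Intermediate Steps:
(52 - 106)² = (-54)² = 2916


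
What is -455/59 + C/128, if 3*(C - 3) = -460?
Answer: -201329/22656 ≈ -8.8863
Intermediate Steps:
C = -451/3 (C = 3 + (1/3)*(-460) = 3 - 460/3 = -451/3 ≈ -150.33)
-455/59 + C/128 = -455/59 - 451/3/128 = -455*1/59 - 451/3*1/128 = -455/59 - 451/384 = -201329/22656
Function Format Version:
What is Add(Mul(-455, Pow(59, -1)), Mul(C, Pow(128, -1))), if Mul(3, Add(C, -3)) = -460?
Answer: Rational(-201329, 22656) ≈ -8.8863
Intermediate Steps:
C = Rational(-451, 3) (C = Add(3, Mul(Rational(1, 3), -460)) = Add(3, Rational(-460, 3)) = Rational(-451, 3) ≈ -150.33)
Add(Mul(-455, Pow(59, -1)), Mul(C, Pow(128, -1))) = Add(Mul(-455, Pow(59, -1)), Mul(Rational(-451, 3), Pow(128, -1))) = Add(Mul(-455, Rational(1, 59)), Mul(Rational(-451, 3), Rational(1, 128))) = Add(Rational(-455, 59), Rational(-451, 384)) = Rational(-201329, 22656)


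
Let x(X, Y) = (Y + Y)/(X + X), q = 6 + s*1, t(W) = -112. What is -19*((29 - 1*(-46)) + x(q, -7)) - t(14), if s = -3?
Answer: -3806/3 ≈ -1268.7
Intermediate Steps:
q = 3 (q = 6 - 3*1 = 6 - 3 = 3)
x(X, Y) = Y/X (x(X, Y) = (2*Y)/((2*X)) = (2*Y)*(1/(2*X)) = Y/X)
-19*((29 - 1*(-46)) + x(q, -7)) - t(14) = -19*((29 - 1*(-46)) - 7/3) - 1*(-112) = -19*((29 + 46) - 7*⅓) + 112 = -19*(75 - 7/3) + 112 = -19*218/3 + 112 = -4142/3 + 112 = -3806/3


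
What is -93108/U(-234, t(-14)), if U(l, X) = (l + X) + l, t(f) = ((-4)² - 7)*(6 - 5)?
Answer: 31036/153 ≈ 202.85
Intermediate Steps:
t(f) = 9 (t(f) = (16 - 7)*1 = 9*1 = 9)
U(l, X) = X + 2*l (U(l, X) = (X + l) + l = X + 2*l)
-93108/U(-234, t(-14)) = -93108/(9 + 2*(-234)) = -93108/(9 - 468) = -93108/(-459) = -93108*(-1/459) = 31036/153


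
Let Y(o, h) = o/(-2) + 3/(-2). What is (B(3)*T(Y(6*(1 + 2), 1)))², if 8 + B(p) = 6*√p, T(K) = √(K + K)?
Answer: -3612 + 2016*√3 ≈ -120.19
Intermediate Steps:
Y(o, h) = -3/2 - o/2 (Y(o, h) = o*(-½) + 3*(-½) = -o/2 - 3/2 = -3/2 - o/2)
T(K) = √2*√K (T(K) = √(2*K) = √2*√K)
B(p) = -8 + 6*√p
(B(3)*T(Y(6*(1 + 2), 1)))² = ((-8 + 6*√3)*(√2*√(-3/2 - 3*(1 + 2))))² = ((-8 + 6*√3)*(√2*√(-3/2 - 3*3)))² = ((-8 + 6*√3)*(√2*√(-3/2 - ½*18)))² = ((-8 + 6*√3)*(√2*√(-3/2 - 9)))² = ((-8 + 6*√3)*(√2*√(-21/2)))² = ((-8 + 6*√3)*(√2*(I*√42/2)))² = ((-8 + 6*√3)*(I*√21))² = (I*√21*(-8 + 6*√3))² = -21*(-8 + 6*√3)²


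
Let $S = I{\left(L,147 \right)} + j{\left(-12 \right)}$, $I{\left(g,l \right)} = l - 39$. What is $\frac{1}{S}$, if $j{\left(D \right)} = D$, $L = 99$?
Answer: $\frac{1}{96} \approx 0.010417$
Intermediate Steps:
$I{\left(g,l \right)} = -39 + l$
$S = 96$ ($S = \left(-39 + 147\right) - 12 = 108 - 12 = 96$)
$\frac{1}{S} = \frac{1}{96}$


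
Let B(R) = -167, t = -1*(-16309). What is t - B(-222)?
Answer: 16476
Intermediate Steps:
t = 16309
t - B(-222) = 16309 - 1*(-167) = 16309 + 167 = 16476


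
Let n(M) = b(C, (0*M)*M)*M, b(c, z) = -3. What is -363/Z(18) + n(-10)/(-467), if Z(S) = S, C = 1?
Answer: -56687/2802 ≈ -20.231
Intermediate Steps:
n(M) = -3*M
-363/Z(18) + n(-10)/(-467) = -363/18 - 3*(-10)/(-467) = -363*1/18 + 30*(-1/467) = -121/6 - 30/467 = -56687/2802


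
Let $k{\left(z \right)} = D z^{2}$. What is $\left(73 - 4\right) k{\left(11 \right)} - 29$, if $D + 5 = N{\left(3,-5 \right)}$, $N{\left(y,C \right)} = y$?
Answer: $-16727$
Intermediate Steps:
$D = -2$ ($D = -5 + 3 = -2$)
$k{\left(z \right)} = - 2 z^{2}$
$\left(73 - 4\right) k{\left(11 \right)} - 29 = \left(73 - 4\right) \left(- 2 \cdot 11^{2}\right) - 29 = \left(73 - 4\right) \left(\left(-2\right) 121\right) - 29 = 69 \left(-242\right) - 29 = -16698 - 29 = -16727$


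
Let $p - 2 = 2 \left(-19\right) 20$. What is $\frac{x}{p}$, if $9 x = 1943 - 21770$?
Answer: $\frac{2203}{758} \approx 2.9063$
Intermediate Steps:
$p = -758$ ($p = 2 + 2 \left(-19\right) 20 = 2 - 760 = -758$)
$x = -2203$ ($x = \frac{1943 - 21770}{9} = \frac{1}{9} \left(-19827\right) = -2203$)
$\frac{x}{p} = - \frac{2203}{-758} = \left(-2203\right) \left(- \frac{1}{758}\right) = \frac{2203}{758}$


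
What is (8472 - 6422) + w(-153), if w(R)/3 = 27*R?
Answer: -10343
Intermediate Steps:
w(R) = 81*R (w(R) = 3*(27*R) = 81*R)
(8472 - 6422) + w(-153) = (8472 - 6422) + 81*(-153) = 2050 - 12393 = -10343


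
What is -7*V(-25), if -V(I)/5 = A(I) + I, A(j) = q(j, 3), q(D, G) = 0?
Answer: -875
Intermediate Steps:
A(j) = 0
V(I) = -5*I (V(I) = -5*(0 + I) = -5*I)
-7*V(-25) = -(-35)*(-25) = -7*125 = -875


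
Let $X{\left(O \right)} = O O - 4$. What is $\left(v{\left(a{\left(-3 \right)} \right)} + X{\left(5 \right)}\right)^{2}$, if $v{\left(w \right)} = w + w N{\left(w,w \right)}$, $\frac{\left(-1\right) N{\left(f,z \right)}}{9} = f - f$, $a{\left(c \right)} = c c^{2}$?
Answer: $36$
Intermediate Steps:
$a{\left(c \right)} = c^{3}$
$N{\left(f,z \right)} = 0$ ($N{\left(f,z \right)} = - 9 \left(f - f\right) = \left(-9\right) 0 = 0$)
$X{\left(O \right)} = -4 + O^{2}$ ($X{\left(O \right)} = O^{2} - 4 = -4 + O^{2}$)
$v{\left(w \right)} = w$ ($v{\left(w \right)} = w + w 0 = w + 0 = w$)
$\left(v{\left(a{\left(-3 \right)} \right)} + X{\left(5 \right)}\right)^{2} = \left(\left(-3\right)^{3} - \left(4 - 5^{2}\right)\right)^{2} = \left(-27 + \left(-4 + 25\right)\right)^{2} = \left(-27 + 21\right)^{2} = \left(-6\right)^{2} = 36$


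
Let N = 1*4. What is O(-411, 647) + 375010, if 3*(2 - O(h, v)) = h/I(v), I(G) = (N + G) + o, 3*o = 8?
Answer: 735398943/1961 ≈ 3.7501e+5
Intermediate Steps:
N = 4
o = 8/3 (o = (⅓)*8 = 8/3 ≈ 2.6667)
I(G) = 20/3 + G (I(G) = (4 + G) + 8/3 = 20/3 + G)
O(h, v) = 2 - h/(3*(20/3 + v))
O(-411, 647) + 375010 = (40 - 1*(-411) + 6*647)/(20 + 3*647) + 375010 = (40 + 411 + 3882)/(20 + 1941) + 375010 = 4333/1961 + 375010 = 735398943/1961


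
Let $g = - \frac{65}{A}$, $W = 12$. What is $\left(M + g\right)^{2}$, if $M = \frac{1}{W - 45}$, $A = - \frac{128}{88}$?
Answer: $\frac{555969241}{278784} \approx 1994.3$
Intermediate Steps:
$A = - \frac{16}{11}$ ($A = \left(-128\right) \frac{1}{88} = - \frac{16}{11} \approx -1.4545$)
$M = - \frac{1}{33}$ ($M = \frac{1}{12 - 45} = \frac{1}{-33} = - \frac{1}{33} \approx -0.030303$)
$g = \frac{715}{16}$ ($g = - \frac{65}{- \frac{16}{11}} = \left(-65\right) \left(- \frac{11}{16}\right) = \frac{715}{16} \approx 44.688$)
$\left(M + g\right)^{2} = \left(- \frac{1}{33} + \frac{715}{16}\right)^{2} = \left(\frac{23579}{528}\right)^{2} = \frac{555969241}{278784}$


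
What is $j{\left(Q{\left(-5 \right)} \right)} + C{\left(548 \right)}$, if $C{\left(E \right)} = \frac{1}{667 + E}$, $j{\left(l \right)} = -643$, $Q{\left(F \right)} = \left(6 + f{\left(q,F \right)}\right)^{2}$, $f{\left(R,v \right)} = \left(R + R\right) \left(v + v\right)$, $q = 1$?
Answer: $- \frac{781244}{1215} \approx -643.0$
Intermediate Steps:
$f{\left(R,v \right)} = 4 R v$ ($f{\left(R,v \right)} = 2 R 2 v = 4 R v$)
$Q{\left(F \right)} = \left(6 + 4 F\right)^{2}$ ($Q{\left(F \right)} = \left(6 + 4 \cdot 1 F\right)^{2} = \left(6 + 4 F\right)^{2}$)
$j{\left(Q{\left(-5 \right)} \right)} + C{\left(548 \right)} = -643 + \frac{1}{667 + 548} = -643 + \frac{1}{1215} = - \frac{781244}{1215}$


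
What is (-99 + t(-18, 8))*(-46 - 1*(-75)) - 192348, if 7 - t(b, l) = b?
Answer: -194494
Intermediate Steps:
t(b, l) = 7 - b
(-99 + t(-18, 8))*(-46 - 1*(-75)) - 192348 = (-99 + (7 - 1*(-18)))*(-46 - 1*(-75)) - 192348 = (-99 + (7 + 18))*(-46 + 75) - 192348 = (-99 + 25)*29 - 192348 = -74*29 - 192348 = -2146 - 192348 = -194494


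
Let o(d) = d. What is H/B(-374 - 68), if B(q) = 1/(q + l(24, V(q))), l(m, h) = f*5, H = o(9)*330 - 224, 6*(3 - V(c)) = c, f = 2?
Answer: -1186272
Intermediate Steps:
V(c) = 3 - c/6
H = 2746 (H = 9*330 - 224 = 2970 - 224 = 2746)
l(m, h) = 10 (l(m, h) = 2*5 = 10)
B(q) = 1/(10 + q) (B(q) = 1/(q + 10) = 1/(10 + q))
H/B(-374 - 68) = 2746/(1/(10 + (-374 - 68))) = 2746/(1/(10 - 442)) = 2746/(1/(-432)) = 2746/(-1/432) = 2746*(-432) = -1186272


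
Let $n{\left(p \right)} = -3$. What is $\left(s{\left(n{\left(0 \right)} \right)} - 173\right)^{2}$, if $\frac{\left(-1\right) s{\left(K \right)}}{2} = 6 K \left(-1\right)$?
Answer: $43681$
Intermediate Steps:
$s{\left(K \right)} = 12 K$ ($s{\left(K \right)} = - 2 \cdot 6 K \left(-1\right) = - 2 \left(- 6 K\right) = 12 K$)
$\left(s{\left(n{\left(0 \right)} \right)} - 173\right)^{2} = \left(12 \left(-3\right) - 173\right)^{2} = \left(-36 - 173\right)^{2} = \left(-209\right)^{2} = 43681$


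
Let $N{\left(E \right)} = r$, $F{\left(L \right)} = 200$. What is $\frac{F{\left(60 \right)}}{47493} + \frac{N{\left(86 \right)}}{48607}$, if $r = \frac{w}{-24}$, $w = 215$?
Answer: $\frac{74367535}{18467938008} \approx 0.0040268$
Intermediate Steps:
$r = - \frac{215}{24}$ ($r = \frac{215}{-24} = 215 \left(- \frac{1}{24}\right) = - \frac{215}{24} \approx -8.9583$)
$N{\left(E \right)} = - \frac{215}{24}$
$\frac{F{\left(60 \right)}}{47493} + \frac{N{\left(86 \right)}}{48607} = \frac{200}{47493} - \frac{215}{24 \cdot 48607} = 200 \cdot \frac{1}{47493} - \frac{215}{1166568} = \frac{200}{47493} - \frac{215}{1166568} = \frac{74367535}{18467938008}$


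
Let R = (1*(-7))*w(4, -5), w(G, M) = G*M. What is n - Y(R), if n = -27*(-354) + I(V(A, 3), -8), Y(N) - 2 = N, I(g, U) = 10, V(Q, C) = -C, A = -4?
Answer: 9426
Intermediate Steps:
R = 140 (R = (1*(-7))*(4*(-5)) = -7*(-20) = 140)
Y(N) = 2 + N
n = 9568 (n = -27*(-354) + 10 = 9558 + 10 = 9568)
n - Y(R) = 9568 - (2 + 140) = 9568 - 1*142 = 9568 - 142 = 9426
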